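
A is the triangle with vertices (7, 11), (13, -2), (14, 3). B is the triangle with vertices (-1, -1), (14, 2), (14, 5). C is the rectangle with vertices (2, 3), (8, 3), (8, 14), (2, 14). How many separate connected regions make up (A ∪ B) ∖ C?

1

(A ∪ B) ∖ C is a single connected region.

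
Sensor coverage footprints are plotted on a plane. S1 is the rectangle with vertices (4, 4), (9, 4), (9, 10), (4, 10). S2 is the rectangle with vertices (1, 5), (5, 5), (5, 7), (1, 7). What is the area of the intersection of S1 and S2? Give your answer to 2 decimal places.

|S1∩S2|: x∈[4,5], y∈[5,7] → 1·2 = 2.

2.00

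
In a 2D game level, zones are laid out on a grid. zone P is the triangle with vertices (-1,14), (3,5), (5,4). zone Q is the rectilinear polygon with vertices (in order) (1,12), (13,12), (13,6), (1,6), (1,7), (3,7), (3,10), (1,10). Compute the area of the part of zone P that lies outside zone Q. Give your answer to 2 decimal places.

|zone P| = 7, |zone P∩zone Q| = 1.3333.
|zone P ∖ zone Q| = |zone P| − |zone P∩zone Q| = 7 − 1.3333 = 5.67.

5.67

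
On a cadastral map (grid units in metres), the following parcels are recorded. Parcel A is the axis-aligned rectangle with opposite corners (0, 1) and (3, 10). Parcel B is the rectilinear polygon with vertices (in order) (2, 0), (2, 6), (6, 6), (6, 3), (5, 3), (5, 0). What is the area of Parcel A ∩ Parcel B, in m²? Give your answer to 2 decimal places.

The intersection is the polygon with vertices (3,1), (2,1), (2,6), (3,6).
By the shoelace formula its area is 5.00.

5.00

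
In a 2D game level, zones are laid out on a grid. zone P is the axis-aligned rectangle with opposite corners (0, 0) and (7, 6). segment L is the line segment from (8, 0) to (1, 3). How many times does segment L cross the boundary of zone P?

1

The segment meets the boundary at (7,0.429).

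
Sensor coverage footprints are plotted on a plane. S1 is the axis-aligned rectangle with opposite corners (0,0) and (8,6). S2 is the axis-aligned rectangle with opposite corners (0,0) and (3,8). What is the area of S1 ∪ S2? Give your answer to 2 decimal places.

By inclusion–exclusion:
Individual areas: |S1| = 48, |S2| = 24.
|S1∩S2|: x∈[0,3], y∈[0,6] → 3·6 = 18.
|S1 ∪ S2| = 72 − 18 = 54.00.

54.00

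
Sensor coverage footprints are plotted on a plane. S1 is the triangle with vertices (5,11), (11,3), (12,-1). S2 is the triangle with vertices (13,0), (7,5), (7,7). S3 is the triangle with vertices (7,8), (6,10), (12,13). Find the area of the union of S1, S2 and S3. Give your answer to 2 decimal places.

By inclusion–exclusion:
Individual areas: |S1| = 8, |S2| = 6, |S3| = 7.5.
|S1∩S2| = 2.0808.
|S1∩S3| = 0.1071.
|S2∩S3| = 0.
|S1∩S2∩S3| = 0.
|S1 ∪ S2 ∪ S3| = 21.5 − 2.188 + 0 = 19.31.

19.31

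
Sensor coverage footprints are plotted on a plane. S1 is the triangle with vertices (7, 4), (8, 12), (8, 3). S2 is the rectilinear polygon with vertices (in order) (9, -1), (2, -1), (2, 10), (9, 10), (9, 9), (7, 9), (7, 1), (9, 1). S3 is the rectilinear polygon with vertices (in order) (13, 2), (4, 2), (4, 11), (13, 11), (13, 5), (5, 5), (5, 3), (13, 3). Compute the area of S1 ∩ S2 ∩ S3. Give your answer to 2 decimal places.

0.31

The intersection is the polygon with vertices (8,10), (8,9), (7.625,9), (7.75,10).
By the shoelace formula its area is 0.31.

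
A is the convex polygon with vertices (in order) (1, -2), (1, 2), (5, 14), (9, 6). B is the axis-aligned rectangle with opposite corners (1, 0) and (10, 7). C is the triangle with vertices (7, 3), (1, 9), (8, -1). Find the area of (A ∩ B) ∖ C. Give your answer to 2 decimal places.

28.88

|A ∩ B| = 33.5833.
|(A ∩ B) ∩ C| = 4.7038.
|(A ∩ B) ∖ C| = 33.5833 − 4.7038 = 28.88.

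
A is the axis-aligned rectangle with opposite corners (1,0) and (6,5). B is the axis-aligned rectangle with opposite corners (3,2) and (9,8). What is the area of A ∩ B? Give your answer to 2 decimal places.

|A∩B|: x∈[3,6], y∈[2,5] → 3·3 = 9.

9.00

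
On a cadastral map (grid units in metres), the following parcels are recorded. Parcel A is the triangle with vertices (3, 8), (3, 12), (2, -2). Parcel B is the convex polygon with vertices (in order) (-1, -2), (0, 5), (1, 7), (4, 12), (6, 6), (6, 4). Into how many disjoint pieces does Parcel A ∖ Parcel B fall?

2

Parcel A ∖ Parcel B splits into 2 disjoint pieces (area 0.1126, area 0.1101).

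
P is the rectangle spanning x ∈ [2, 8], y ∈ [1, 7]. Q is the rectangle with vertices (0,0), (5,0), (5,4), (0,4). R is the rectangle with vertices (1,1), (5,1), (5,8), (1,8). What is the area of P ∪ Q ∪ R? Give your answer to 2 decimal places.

By inclusion–exclusion:
Individual areas: |P| = 36, |Q| = 20, |R| = 28.
|P∩Q|: x∈[2,5], y∈[1,4] → 3·3 = 9.
|P∩R|: x∈[2,5], y∈[1,7] → 3·6 = 18.
|Q∩R|: x∈[1,5], y∈[1,4] → 4·3 = 12.
|P∩Q∩R| = 9.
|P ∪ Q ∪ R| = 84 − 39 + 9 = 54.00.

54.00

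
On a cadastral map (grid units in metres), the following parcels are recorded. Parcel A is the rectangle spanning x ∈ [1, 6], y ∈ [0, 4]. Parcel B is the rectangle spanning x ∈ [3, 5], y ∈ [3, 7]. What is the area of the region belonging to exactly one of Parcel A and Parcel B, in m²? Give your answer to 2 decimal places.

24.00

|Parcel A∩Parcel B|: x∈[3,5], y∈[3,4] → 2·1 = 2.
|Parcel A △ Parcel B| = |Parcel A| + |Parcel B| − 2·|Parcel A∩Parcel B| = 20 + 8 − 4 = 24.00.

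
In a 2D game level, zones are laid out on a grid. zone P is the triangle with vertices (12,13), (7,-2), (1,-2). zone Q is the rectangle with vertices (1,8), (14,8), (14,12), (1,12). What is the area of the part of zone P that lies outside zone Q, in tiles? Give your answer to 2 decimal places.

|zone P| = 45, |zone P∩zone Q| = 4.8.
|zone P ∖ zone Q| = |zone P| − |zone P∩zone Q| = 45 − 4.8 = 40.20.

40.20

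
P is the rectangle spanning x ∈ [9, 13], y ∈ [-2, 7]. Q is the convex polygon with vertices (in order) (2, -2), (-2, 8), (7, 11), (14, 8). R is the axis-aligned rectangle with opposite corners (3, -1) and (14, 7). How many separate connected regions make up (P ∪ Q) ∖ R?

(P ∪ Q) ∖ R splits into 2 disjoint pieces (area 4, area 64).

2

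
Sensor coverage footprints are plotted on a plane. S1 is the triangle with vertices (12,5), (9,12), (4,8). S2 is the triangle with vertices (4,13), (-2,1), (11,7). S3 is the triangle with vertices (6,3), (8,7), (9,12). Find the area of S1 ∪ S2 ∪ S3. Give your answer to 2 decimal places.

69.80

By inclusion–exclusion:
Individual areas: |S1| = 23.5, |S2| = 60, |S3| = 3.
|S1∩S2| = 14.0661.
|S1∩S3| = 1.8733.
|S2∩S3| = 2.1555.
|S1∩S2∩S3| = 1.3954.
|S1 ∪ S2 ∪ S3| = 86.5 − 18.0949 + 1.3954 = 69.80.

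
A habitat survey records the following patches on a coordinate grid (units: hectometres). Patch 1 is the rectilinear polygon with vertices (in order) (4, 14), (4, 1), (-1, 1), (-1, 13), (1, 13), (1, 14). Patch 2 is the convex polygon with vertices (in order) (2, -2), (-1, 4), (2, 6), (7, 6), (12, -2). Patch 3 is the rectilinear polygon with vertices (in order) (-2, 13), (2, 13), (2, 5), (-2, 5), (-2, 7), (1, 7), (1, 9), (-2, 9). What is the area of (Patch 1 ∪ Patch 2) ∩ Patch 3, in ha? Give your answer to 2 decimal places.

|Patch 1 ∪ Patch 2| = 115.25.
|(Patch 1 ∪ Patch 2) ∩ Patch 3| = 20.00.

20.00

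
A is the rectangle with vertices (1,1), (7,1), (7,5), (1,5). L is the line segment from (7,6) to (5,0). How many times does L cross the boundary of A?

The segment meets the boundary at (5.333,1), (6.667,5).

2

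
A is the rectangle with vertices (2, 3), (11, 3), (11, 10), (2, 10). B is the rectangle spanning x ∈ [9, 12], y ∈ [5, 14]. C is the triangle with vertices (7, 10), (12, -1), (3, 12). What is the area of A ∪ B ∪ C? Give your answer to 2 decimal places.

By inclusion–exclusion:
Individual areas: |A| = 63, |B| = 27, |C| = 17.
|A∩B|: x∈[9,11], y∈[5,10] → 2·5 = 10.
|A∩C| = 12.4825.
|B∩C| = 0.0818.
|A∩B∩C| = 0.0818.
|A ∪ B ∪ C| = 107 − 22.5643 + 0.0818 = 84.52.

84.52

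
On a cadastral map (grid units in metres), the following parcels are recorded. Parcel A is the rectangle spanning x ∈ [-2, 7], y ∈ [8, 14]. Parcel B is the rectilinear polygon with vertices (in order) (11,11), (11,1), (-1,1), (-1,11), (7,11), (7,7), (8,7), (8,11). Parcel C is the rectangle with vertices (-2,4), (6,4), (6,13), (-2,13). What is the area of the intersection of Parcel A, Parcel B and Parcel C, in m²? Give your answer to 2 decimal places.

21.00

The intersection is the polygon with vertices (-1,8), (-1,11), (6,11), (6,8).
By the shoelace formula its area is 21.00.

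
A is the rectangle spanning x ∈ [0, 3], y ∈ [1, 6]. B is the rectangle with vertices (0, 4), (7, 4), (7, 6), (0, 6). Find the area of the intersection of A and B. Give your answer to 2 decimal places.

6.00

|A∩B|: x∈[0,3], y∈[4,6] → 3·2 = 6.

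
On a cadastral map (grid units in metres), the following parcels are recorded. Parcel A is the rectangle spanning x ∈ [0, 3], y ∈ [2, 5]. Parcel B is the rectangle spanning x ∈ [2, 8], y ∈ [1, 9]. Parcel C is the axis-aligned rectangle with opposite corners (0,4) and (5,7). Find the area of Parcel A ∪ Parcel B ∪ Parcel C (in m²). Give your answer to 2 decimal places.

By inclusion–exclusion:
Individual areas: |Parcel A| = 9, |Parcel B| = 48, |Parcel C| = 15.
|Parcel A∩Parcel B|: x∈[2,3], y∈[2,5] → 1·3 = 3.
|Parcel A∩Parcel C|: x∈[0,3], y∈[4,5] → 3·1 = 3.
|Parcel B∩Parcel C|: x∈[2,5], y∈[4,7] → 3·3 = 9.
|Parcel A∩Parcel B∩Parcel C| = 1.
|Parcel A ∪ Parcel B ∪ Parcel C| = 72 − 15 + 1 = 58.00.

58.00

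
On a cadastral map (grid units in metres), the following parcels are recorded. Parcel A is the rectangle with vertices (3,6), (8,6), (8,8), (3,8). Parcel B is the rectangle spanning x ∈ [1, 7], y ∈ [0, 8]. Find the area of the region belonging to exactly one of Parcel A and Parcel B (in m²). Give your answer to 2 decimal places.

|Parcel A∩Parcel B|: x∈[3,7], y∈[6,8] → 4·2 = 8.
|Parcel A △ Parcel B| = |Parcel A| + |Parcel B| − 2·|Parcel A∩Parcel B| = 10 + 48 − 16 = 42.00.

42.00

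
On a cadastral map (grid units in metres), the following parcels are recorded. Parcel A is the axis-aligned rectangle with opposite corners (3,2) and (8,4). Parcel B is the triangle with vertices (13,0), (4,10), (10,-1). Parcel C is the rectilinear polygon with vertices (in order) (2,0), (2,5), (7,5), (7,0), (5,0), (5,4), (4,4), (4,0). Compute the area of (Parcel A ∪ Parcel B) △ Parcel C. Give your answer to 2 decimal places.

|Parcel A ∪ Parcel B| = 29.0152.
|(Parcel A ∪ Parcel B) ∩ Parcel C| = 6.0682.
|(Parcel A ∪ Parcel B) △ Parcel C| = 29.0152 + 21 − 12.1364 = 37.88.

37.88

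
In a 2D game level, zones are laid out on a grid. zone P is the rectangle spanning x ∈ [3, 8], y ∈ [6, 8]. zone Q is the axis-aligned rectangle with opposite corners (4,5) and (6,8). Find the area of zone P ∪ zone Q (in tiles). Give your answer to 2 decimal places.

12.00

By inclusion–exclusion:
Individual areas: |zone P| = 10, |zone Q| = 6.
|zone P∩zone Q|: x∈[4,6], y∈[6,8] → 2·2 = 4.
|zone P ∪ zone Q| = 16 − 4 = 12.00.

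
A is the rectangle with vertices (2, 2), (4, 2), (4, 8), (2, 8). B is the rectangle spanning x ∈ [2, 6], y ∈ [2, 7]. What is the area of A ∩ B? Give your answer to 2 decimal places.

10.00

|A∩B|: x∈[2,4], y∈[2,7] → 2·5 = 10.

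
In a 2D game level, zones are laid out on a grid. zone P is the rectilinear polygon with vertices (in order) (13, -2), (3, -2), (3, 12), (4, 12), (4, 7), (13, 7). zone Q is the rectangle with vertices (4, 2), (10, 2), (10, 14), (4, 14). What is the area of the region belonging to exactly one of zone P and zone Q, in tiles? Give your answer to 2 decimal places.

|zone P| = 95, |zone Q| = 72, |zone P∩zone Q| = 30.
|zone P △ zone Q| = |zone P| + |zone Q| − 2·|zone P∩zone Q| = 95 + 72 − 60 = 107.00.

107.00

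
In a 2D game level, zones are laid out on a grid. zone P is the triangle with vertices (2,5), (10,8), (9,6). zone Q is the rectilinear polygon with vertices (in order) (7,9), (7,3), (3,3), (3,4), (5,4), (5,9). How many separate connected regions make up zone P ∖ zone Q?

2

zone P ∖ zone Q splits into 2 disjoint pieces (area 1.0446, area 3.5982).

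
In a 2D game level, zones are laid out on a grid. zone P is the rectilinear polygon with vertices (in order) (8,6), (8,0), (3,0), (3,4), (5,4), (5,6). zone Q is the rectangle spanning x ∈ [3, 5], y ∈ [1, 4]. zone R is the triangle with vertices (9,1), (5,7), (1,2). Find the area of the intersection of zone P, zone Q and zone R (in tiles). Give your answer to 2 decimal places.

The intersection is the polygon with vertices (5,4), (5,1.5), (3,1.75), (3,4).
By the shoelace formula its area is 4.75.

4.75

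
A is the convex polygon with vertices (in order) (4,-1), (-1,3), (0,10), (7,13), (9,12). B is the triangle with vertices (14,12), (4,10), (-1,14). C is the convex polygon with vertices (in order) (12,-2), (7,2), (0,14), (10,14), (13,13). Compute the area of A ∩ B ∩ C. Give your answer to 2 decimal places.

10.55

The intersection is the polygon with vertices (7.182,12.909), (9,12), (8.583,10.917), (4,10), (2.605,11.116), (6.881,12.949).
By the shoelace formula its area is 10.55.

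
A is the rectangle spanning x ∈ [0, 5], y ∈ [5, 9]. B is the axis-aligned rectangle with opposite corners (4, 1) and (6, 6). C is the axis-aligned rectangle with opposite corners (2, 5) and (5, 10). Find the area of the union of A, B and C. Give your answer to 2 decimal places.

By inclusion–exclusion:
Individual areas: |A| = 20, |B| = 10, |C| = 15.
|A∩B|: x∈[4,5], y∈[5,6] → 1·1 = 1.
|A∩C|: x∈[2,5], y∈[5,9] → 3·4 = 12.
|B∩C|: x∈[4,5], y∈[5,6] → 1·1 = 1.
|A∩B∩C| = 1.
|A ∪ B ∪ C| = 45 − 14 + 1 = 32.00.

32.00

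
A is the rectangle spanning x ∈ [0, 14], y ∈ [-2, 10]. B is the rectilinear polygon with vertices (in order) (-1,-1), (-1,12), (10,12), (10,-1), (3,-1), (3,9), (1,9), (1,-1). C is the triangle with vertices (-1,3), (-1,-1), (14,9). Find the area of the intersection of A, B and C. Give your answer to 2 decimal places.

17.60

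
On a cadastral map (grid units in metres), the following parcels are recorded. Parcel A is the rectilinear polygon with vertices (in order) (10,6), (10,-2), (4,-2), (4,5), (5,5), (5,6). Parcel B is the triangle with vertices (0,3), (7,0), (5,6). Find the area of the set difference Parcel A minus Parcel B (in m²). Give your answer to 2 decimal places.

37.93

|Parcel A| = 47, |Parcel A∩Parcel B| = 9.0714.
|Parcel A ∖ Parcel B| = |Parcel A| − |Parcel A∩Parcel B| = 47 − 9.0714 = 37.93.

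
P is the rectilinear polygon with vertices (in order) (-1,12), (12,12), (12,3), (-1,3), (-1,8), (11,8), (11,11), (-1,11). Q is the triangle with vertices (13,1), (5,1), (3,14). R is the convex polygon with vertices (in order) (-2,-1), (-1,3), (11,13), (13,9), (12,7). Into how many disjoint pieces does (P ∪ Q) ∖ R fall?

3

(P ∪ Q) ∖ R splits into 3 disjoint pieces (area 33.0017, area 0.25, area 28.7444).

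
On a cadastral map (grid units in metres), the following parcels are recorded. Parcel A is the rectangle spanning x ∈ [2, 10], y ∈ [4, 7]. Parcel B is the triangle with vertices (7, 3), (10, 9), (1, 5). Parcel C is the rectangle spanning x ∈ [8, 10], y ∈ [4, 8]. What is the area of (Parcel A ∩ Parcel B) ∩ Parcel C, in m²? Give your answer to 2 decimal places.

The region (Parcel A ∩ Parcel B) ∩ Parcel C is the polygon with vertices (8,5), (8,7), (9,7).
By the shoelace formula its area is 1.00.

1.00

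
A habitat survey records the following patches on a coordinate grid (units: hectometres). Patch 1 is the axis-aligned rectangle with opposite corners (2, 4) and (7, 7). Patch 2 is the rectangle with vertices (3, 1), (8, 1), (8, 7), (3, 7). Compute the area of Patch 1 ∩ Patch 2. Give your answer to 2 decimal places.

12.00

|Patch 1∩Patch 2|: x∈[3,7], y∈[4,7] → 4·3 = 12.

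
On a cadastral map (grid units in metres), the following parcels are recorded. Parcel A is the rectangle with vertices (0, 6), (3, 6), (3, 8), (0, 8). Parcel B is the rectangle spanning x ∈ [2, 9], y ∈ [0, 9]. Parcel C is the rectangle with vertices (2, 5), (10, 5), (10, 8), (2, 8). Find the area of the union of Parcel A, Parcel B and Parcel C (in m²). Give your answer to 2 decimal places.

By inclusion–exclusion:
Individual areas: |Parcel A| = 6, |Parcel B| = 63, |Parcel C| = 24.
|Parcel A∩Parcel B|: x∈[2,3], y∈[6,8] → 1·2 = 2.
|Parcel A∩Parcel C|: x∈[2,3], y∈[6,8] → 1·2 = 2.
|Parcel B∩Parcel C|: x∈[2,9], y∈[5,8] → 7·3 = 21.
|Parcel A∩Parcel B∩Parcel C| = 2.
|Parcel A ∪ Parcel B ∪ Parcel C| = 93 − 25 + 2 = 70.00.

70.00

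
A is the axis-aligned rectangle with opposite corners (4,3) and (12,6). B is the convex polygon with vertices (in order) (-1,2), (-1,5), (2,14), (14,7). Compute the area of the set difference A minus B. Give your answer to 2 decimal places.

15.83

|A| = 24, |A∩B| = 8.1667.
|A ∖ B| = |A| − |A∩B| = 24 − 8.1667 = 15.83.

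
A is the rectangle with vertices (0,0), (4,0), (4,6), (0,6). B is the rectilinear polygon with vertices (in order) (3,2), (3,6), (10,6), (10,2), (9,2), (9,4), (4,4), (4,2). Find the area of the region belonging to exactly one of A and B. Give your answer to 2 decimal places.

|A| = 24, |B| = 18, |A∩B| = 4.
|A △ B| = |A| + |B| − 2·|A∩B| = 24 + 18 − 8 = 34.00.

34.00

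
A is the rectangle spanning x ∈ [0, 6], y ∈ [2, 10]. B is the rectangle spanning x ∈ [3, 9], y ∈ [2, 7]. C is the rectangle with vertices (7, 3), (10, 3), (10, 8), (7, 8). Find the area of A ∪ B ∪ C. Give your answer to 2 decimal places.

By inclusion–exclusion:
Individual areas: |A| = 48, |B| = 30, |C| = 15.
|A∩B|: x∈[3,6], y∈[2,7] → 3·5 = 15.
|A∩C| = 0 (no overlap).
|B∩C|: x∈[7,9], y∈[3,7] → 2·4 = 8.
|A∩B∩C| = 0.
|A ∪ B ∪ C| = 93 − 23 + 0 = 70.00.

70.00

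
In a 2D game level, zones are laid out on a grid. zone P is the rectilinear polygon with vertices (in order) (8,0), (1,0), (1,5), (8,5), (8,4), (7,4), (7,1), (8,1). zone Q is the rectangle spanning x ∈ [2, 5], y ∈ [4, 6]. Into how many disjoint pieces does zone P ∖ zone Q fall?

1

zone P ∖ zone Q is a single connected region.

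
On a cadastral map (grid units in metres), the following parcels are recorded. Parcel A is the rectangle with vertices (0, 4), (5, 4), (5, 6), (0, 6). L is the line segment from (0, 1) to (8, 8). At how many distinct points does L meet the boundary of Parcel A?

The segment meets the boundary at (5,5.375), (3.429,4).

2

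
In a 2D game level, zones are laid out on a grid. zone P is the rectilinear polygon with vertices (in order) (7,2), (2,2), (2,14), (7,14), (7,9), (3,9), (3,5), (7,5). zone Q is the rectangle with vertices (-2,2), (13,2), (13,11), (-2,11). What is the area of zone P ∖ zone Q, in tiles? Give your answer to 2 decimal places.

15.00

|zone P| = 44, |zone P∩zone Q| = 29.
|zone P ∖ zone Q| = |zone P| − |zone P∩zone Q| = 44 − 29 = 15.00.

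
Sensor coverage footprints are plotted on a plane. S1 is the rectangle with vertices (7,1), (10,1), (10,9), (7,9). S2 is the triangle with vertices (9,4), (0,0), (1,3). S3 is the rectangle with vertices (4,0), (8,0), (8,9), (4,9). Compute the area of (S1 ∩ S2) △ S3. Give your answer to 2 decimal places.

35.68

|S1 ∩ S2| = 0.6389.
|(S1 ∩ S2) ∩ S3| = 0.4792.
|(S1 ∩ S2) △ S3| = 0.6389 + 36 − 0.9583 = 35.68.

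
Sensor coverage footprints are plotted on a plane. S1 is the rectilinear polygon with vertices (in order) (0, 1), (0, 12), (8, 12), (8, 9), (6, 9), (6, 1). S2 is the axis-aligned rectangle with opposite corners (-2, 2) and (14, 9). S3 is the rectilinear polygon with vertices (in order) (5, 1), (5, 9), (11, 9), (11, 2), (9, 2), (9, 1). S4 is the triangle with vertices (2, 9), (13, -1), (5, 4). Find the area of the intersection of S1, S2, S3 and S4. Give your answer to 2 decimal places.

The intersection is the polygon with vertices (6,3.375), (5,4), (5,6.273), (6,5.364).
By the shoelace formula its area is 2.13.

2.13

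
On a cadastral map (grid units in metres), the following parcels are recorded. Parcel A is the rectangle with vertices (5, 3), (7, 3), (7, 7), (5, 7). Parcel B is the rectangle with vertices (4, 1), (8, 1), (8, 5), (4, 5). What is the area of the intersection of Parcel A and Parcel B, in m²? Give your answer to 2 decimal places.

4.00

|Parcel A∩Parcel B|: x∈[5,7], y∈[3,5] → 2·2 = 4.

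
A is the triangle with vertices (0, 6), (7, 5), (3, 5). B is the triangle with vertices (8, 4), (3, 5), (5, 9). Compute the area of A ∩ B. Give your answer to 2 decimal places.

1.07

The intersection is the polygon with vertices (7,5), (3,5), (3.267,5.533).
By the shoelace formula its area is 1.07.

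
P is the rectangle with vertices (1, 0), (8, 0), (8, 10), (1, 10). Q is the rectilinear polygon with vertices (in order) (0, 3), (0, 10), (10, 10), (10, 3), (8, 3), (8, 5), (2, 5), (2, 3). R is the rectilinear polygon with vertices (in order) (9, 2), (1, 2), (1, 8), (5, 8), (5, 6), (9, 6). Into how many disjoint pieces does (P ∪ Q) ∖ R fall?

2

(P ∪ Q) ∖ R splits into 2 disjoint pieces (area 14, area 38).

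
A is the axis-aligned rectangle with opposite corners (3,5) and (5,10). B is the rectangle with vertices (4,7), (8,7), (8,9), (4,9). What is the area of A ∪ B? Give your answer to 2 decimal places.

By inclusion–exclusion:
Individual areas: |A| = 10, |B| = 8.
|A∩B|: x∈[4,5], y∈[7,9] → 1·2 = 2.
|A ∪ B| = 18 − 2 = 16.00.

16.00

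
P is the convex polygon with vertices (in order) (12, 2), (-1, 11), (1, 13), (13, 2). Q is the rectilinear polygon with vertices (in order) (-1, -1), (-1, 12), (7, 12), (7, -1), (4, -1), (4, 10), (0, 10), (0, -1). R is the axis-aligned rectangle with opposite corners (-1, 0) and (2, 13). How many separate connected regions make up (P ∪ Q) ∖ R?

(P ∪ Q) ∖ R splits into 2 disjoint pieces (area 54.3884, area 1).

2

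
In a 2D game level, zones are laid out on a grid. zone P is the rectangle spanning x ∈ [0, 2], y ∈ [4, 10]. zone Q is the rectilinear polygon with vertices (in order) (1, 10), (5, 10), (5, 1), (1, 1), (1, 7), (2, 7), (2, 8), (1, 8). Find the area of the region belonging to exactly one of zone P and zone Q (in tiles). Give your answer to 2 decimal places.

|zone P| = 12, |zone Q| = 35, |zone P∩zone Q| = 5.
|zone P △ zone Q| = |zone P| + |zone Q| − 2·|zone P∩zone Q| = 12 + 35 − 10 = 37.00.

37.00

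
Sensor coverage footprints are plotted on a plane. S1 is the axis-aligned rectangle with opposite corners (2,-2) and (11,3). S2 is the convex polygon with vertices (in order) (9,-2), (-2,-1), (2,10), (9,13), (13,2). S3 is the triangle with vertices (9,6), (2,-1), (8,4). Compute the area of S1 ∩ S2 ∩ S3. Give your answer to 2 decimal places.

1.60

The intersection is the polygon with vertices (6.8,3), (2,-1), (6,3).
By the shoelace formula its area is 1.60.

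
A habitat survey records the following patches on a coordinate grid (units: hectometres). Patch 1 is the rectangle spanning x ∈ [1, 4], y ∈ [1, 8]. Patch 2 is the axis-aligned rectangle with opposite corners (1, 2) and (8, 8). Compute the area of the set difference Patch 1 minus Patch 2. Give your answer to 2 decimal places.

|Patch 1∩Patch 2|: x∈[1,4], y∈[2,8] → 3·6 = 18.
|Patch 1| = 21.
|Patch 1 ∖ Patch 2| = |Patch 1| − |Patch 1∩Patch 2| = 21 − 18 = 3.00.

3.00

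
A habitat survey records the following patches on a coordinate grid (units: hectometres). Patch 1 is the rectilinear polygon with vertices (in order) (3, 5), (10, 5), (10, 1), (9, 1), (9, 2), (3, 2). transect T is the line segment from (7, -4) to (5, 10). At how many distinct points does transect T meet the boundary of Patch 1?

The segment meets the boundary at (5.714,5), (6.143,2).

2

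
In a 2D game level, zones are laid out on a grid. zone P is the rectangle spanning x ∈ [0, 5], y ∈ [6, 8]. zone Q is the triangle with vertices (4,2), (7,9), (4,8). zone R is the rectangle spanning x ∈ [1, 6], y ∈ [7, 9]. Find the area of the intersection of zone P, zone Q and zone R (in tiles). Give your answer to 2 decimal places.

1.00

The intersection is the polygon with vertices (5,7), (4,7), (4,8), (5,8).
By the shoelace formula its area is 1.00.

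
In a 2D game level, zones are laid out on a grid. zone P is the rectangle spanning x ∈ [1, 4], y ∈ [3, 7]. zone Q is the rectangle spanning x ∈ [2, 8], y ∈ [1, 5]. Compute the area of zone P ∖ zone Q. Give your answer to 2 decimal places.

|zone P∩zone Q|: x∈[2,4], y∈[3,5] → 2·2 = 4.
|zone P| = 12.
|zone P ∖ zone Q| = |zone P| − |zone P∩zone Q| = 12 − 4 = 8.00.

8.00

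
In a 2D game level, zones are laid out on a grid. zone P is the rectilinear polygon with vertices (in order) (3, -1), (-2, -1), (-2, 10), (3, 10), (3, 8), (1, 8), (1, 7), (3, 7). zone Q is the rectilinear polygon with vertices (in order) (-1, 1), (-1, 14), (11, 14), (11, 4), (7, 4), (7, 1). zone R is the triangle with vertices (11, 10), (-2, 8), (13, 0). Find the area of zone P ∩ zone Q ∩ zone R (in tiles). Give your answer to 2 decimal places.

6.25

The intersection is the polygon with vertices (3,8), (1,8), (1,7), (3,7), (3,5.333), (-1,7.467), (-1,8.154), (3,8.769).
By the shoelace formula its area is 6.25.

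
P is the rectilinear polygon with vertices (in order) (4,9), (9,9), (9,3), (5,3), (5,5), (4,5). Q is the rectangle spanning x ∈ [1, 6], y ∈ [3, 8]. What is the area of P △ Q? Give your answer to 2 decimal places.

37.00

|P| = 28, |Q| = 25, |P∩Q| = 8.
|P △ Q| = |P| + |Q| − 2·|P∩Q| = 28 + 25 − 16 = 37.00.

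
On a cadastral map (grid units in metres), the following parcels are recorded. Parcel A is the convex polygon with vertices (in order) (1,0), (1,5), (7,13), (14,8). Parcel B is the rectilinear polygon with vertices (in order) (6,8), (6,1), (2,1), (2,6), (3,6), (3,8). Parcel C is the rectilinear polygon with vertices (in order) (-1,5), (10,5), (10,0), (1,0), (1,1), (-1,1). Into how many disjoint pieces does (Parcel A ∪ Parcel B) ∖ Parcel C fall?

1

(Parcel A ∪ Parcel B) ∖ Parcel C is a single connected region.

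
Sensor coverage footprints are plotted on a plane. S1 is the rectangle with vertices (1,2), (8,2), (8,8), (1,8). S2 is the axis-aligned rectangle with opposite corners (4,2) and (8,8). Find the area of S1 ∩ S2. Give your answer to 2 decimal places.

|S1∩S2|: x∈[4,8], y∈[2,8] → 4·6 = 24.

24.00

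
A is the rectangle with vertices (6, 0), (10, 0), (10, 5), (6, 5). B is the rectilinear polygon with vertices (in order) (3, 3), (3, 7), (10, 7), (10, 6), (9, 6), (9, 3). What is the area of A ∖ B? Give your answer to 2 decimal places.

14.00

|A| = 20, |A∩B| = 6.
|A ∖ B| = |A| − |A∩B| = 20 − 6 = 14.00.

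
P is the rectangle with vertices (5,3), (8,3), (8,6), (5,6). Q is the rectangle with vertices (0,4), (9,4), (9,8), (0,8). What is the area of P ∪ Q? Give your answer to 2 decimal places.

By inclusion–exclusion:
Individual areas: |P| = 9, |Q| = 36.
|P∩Q|: x∈[5,8], y∈[4,6] → 3·2 = 6.
|P ∪ Q| = 45 − 6 = 39.00.

39.00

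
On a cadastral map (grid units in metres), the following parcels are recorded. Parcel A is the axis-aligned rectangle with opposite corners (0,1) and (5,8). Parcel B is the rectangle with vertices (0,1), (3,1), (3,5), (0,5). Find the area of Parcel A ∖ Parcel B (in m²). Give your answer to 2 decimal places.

|Parcel A∩Parcel B|: x∈[0,3], y∈[1,5] → 3·4 = 12.
|Parcel A| = 35.
|Parcel A ∖ Parcel B| = |Parcel A| − |Parcel A∩Parcel B| = 35 − 12 = 23.00.

23.00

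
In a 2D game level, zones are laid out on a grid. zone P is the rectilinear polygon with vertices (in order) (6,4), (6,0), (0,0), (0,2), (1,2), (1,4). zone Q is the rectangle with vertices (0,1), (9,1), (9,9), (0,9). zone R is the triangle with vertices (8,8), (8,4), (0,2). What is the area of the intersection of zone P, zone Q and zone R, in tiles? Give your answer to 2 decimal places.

4.58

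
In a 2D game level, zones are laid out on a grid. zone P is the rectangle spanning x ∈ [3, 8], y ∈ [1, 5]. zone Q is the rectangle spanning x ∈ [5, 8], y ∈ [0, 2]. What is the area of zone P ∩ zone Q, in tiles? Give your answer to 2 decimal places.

3.00

|zone P∩zone Q|: x∈[5,8], y∈[1,2] → 3·1 = 3.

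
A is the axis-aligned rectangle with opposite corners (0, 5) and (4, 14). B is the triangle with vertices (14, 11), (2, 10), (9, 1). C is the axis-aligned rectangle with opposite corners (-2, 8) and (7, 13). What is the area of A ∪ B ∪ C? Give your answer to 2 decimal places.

By inclusion–exclusion:
Individual areas: |A| = 36, |B| = 57.5, |C| = 45.
|A∩B| = 2.7381.
|A∩C|: x∈[0,4], y∈[8,13] → 4·5 = 20.
|B∩C| = 9.4861.
|A∩B∩C| = 2.6111.
|A ∪ B ∪ C| = 138.5 − 32.2242 + 2.6111 = 108.89.

108.89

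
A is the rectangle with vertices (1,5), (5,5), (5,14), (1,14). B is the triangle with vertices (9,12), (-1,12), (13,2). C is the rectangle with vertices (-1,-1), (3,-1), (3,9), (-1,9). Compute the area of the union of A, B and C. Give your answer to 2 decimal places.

By inclusion–exclusion:
Individual areas: |A| = 36, |B| = 50, |C| = 40.
|A∩B| = 11.4286.
|A∩C|: x∈[1,3], y∈[5,9] → 2·4 = 8.
|B∩C| = 0.
|A∩B∩C| = 0.
|A ∪ B ∪ C| = 126 − 19.4286 + 0 = 106.57.

106.57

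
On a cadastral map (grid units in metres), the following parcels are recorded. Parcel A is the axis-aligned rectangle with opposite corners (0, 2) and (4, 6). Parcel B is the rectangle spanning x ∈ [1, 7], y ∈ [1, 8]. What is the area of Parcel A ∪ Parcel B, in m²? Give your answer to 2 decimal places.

By inclusion–exclusion:
Individual areas: |Parcel A| = 16, |Parcel B| = 42.
|Parcel A∩Parcel B|: x∈[1,4], y∈[2,6] → 3·4 = 12.
|Parcel A ∪ Parcel B| = 58 − 12 = 46.00.

46.00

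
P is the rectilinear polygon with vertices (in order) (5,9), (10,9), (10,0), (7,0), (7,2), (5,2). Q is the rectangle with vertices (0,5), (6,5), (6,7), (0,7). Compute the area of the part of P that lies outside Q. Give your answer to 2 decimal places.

39.00

|P| = 41, |P∩Q| = 2.
|P ∖ Q| = |P| − |P∩Q| = 41 − 2 = 39.00.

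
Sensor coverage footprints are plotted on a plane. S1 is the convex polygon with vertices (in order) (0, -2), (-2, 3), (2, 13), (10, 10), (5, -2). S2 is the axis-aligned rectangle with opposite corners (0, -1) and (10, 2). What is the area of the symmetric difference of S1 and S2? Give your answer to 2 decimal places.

|S1| = 113, |S2| = 30, |S1∩S2| = 18.125.
|S1 △ S2| = |S1| + |S2| − 2·|S1∩S2| = 113 + 30 − 36.25 = 106.75.

106.75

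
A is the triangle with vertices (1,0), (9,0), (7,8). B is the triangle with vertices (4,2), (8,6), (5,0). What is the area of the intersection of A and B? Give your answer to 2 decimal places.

The intersection is the polygon with vertices (7.667,5.333), (5,0), (4,2), (7.6,5.6).
By the shoelace formula its area is 5.93.

5.93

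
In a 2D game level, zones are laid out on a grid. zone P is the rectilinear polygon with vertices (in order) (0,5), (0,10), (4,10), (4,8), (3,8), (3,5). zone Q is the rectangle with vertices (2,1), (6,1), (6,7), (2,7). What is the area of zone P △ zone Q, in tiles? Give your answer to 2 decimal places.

37.00

|zone P| = 17, |zone Q| = 24, |zone P∩zone Q| = 2.
|zone P △ zone Q| = |zone P| + |zone Q| − 2·|zone P∩zone Q| = 17 + 24 − 4 = 37.00.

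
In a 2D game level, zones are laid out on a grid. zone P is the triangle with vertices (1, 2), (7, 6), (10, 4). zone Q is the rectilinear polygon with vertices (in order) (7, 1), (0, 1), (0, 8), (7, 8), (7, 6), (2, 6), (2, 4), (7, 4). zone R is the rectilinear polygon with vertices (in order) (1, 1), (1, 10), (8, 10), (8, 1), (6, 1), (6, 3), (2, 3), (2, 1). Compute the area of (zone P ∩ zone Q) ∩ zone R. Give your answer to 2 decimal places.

3.72

|zone P ∩ zone Q| = 5.
|(zone P ∩ zone Q) ∩ zone R| = 3.72.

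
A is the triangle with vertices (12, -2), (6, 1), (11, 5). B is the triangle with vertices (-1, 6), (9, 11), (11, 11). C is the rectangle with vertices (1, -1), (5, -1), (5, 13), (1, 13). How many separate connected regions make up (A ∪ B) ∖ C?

(A ∪ B) ∖ C splits into 3 disjoint pieces (area 19.5, area 0.1667, area 3.5).

3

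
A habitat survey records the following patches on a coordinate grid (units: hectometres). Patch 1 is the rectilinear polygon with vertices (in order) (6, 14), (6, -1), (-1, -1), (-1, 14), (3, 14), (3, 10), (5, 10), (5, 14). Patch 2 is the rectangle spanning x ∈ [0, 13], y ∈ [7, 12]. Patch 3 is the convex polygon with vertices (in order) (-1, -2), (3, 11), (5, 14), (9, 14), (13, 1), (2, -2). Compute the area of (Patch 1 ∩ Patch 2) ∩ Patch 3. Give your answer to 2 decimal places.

13.46

The region (Patch 1 ∩ Patch 2) ∩ Patch 3 is the polygon with vertices (1.769,7), (3,11), (3,10), (5,10), (5,12), (6,12), (6,7).
By the shoelace formula its area is 13.46.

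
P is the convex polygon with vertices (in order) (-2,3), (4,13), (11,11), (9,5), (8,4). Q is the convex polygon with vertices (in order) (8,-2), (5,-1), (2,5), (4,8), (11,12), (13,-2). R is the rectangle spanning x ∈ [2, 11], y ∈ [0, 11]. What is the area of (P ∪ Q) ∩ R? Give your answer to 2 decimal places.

The region (P ∪ Q) ∩ R is the polygon with vertices (2.762,3.476), (2,3.4), (2,9.667), (2.8,11), (11,11), (11,0), (4.5,0).
By the shoelace formula its area is 92.83.

92.83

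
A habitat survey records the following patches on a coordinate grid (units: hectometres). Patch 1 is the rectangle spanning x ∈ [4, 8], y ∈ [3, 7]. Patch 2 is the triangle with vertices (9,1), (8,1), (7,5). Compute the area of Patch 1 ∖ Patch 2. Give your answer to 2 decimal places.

|Patch 1| = 16, |Patch 1∩Patch 2| = 0.5.
|Patch 1 ∖ Patch 2| = |Patch 1| − |Patch 1∩Patch 2| = 16 − 0.5 = 15.50.

15.50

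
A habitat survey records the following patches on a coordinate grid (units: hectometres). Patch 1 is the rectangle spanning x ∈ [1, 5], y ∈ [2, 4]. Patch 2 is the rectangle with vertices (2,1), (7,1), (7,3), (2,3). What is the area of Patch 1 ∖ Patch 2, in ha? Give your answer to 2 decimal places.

|Patch 1∩Patch 2|: x∈[2,5], y∈[2,3] → 3·1 = 3.
|Patch 1| = 8.
|Patch 1 ∖ Patch 2| = |Patch 1| − |Patch 1∩Patch 2| = 8 − 3 = 5.00.

5.00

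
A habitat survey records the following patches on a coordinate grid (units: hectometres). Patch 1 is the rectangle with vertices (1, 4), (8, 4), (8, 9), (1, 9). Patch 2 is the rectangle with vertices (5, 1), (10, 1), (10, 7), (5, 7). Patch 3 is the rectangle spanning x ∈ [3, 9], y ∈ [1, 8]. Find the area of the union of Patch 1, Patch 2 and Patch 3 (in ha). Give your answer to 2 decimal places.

63.00

By inclusion–exclusion:
Individual areas: |Patch 1| = 35, |Patch 2| = 30, |Patch 3| = 42.
|Patch 1∩Patch 2|: x∈[5,8], y∈[4,7] → 3·3 = 9.
|Patch 1∩Patch 3|: x∈[3,8], y∈[4,8] → 5·4 = 20.
|Patch 2∩Patch 3|: x∈[5,9], y∈[1,7] → 4·6 = 24.
|Patch 1∩Patch 2∩Patch 3| = 9.
|Patch 1 ∪ Patch 2 ∪ Patch 3| = 107 − 53 + 9 = 63.00.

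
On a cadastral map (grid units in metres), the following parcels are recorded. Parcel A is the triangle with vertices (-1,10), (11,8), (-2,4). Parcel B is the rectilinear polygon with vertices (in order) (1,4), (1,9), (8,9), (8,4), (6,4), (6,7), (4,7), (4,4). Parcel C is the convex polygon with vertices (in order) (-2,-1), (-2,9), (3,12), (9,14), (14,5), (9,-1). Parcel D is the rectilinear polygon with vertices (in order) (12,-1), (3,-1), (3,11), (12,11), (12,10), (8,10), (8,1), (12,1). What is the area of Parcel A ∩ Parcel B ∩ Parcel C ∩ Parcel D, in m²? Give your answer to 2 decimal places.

11.02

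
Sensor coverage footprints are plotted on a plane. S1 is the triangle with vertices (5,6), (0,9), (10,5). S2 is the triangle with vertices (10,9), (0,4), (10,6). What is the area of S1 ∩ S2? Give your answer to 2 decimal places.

The intersection is the polygon with vertices (4.545,6.273), (5.556,6.778), (8.333,5.667), (7.5,5.5), (5,6).
By the shoelace formula its area is 2.06.

2.06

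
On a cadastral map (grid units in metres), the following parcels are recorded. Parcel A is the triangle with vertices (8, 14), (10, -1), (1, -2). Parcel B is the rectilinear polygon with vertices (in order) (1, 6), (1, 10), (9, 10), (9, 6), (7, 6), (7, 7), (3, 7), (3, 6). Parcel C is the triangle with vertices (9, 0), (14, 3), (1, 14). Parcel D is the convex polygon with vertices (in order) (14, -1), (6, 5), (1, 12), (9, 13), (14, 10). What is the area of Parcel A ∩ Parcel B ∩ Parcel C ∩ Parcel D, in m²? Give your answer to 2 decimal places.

The intersection is the polygon with vertices (7,6), (7,7), (5,7), (4.965,7.062), (6.109,9.677), (8.89,7.324), (9,6.5), (9,6).
By the shoelace formula its area is 7.73.

7.73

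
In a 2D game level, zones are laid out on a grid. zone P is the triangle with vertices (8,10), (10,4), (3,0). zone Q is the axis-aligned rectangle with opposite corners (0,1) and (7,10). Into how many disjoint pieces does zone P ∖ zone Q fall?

zone P ∖ zone Q splits into 2 disjoint pieces (area 13.5714, area 0.625).

2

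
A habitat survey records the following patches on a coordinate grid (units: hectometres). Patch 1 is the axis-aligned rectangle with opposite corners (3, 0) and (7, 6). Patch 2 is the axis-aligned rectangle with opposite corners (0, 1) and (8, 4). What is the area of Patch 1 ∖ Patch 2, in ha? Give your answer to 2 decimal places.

|Patch 1∩Patch 2|: x∈[3,7], y∈[1,4] → 4·3 = 12.
|Patch 1| = 24.
|Patch 1 ∖ Patch 2| = |Patch 1| − |Patch 1∩Patch 2| = 24 − 12 = 12.00.

12.00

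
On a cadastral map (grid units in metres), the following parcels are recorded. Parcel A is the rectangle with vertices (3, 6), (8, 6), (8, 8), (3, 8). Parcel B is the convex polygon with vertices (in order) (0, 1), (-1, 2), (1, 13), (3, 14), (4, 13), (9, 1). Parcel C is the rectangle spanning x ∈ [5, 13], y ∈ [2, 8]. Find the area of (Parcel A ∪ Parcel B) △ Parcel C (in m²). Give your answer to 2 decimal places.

|Parcel A ∪ Parcel B| = 83.
|(Parcel A ∪ Parcel B) ∩ Parcel C| = 17.
|(Parcel A ∪ Parcel B) △ Parcel C| = 83 + 48 − 34 = 97.00.

97.00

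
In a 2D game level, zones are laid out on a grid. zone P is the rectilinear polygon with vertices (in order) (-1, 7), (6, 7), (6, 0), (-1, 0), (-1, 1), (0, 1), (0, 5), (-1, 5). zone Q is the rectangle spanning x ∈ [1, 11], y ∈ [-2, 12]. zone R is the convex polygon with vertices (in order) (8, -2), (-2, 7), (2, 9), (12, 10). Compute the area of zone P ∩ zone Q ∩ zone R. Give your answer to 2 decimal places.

The intersection is the polygon with vertices (6,0), (5.778,0), (1,4.3), (1,7), (6,7).
By the shoelace formula its area is 24.73.

24.73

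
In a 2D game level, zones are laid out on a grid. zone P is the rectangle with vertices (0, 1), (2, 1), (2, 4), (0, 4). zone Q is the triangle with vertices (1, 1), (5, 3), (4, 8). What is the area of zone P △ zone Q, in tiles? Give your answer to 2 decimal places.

|zone P| = 6, |zone Q| = 11, |zone P∩zone Q| = 0.9167.
|zone P △ zone Q| = |zone P| + |zone Q| − 2·|zone P∩zone Q| = 6 + 11 − 1.8333 = 15.17.

15.17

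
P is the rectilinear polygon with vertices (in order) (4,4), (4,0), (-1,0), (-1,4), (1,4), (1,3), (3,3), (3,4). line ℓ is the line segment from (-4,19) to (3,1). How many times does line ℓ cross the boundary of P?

The segment meets the boundary at (2.222,3).

1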